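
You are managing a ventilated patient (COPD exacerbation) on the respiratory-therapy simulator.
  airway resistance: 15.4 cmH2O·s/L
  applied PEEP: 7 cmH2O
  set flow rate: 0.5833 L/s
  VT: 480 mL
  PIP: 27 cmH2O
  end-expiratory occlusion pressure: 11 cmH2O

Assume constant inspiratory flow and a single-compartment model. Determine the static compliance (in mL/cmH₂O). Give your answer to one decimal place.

68.4

Total PEEP = 11 cmH2O (set 7 + intrinsic 4); this is the baseline alveolar pressure.
Equation of motion (constant flow): PIP = Vt/C + R·V̇ + PEEP.
Vt/C = PIP − R·V̇ − PEEP = 27 − 15.4×0.5833 − 11 = 27 − 8.983 − 11 = 7.017 cmH2O.
C = Vt / 7.017 = 480 / 7.017 = 68.405 mL/cmH2O.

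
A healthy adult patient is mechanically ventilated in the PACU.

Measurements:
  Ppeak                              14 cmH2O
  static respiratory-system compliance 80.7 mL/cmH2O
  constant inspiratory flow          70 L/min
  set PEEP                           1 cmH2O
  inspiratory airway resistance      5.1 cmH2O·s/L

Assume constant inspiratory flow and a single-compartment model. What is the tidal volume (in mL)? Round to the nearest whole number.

Flow: 70 L/min ÷ 60 = 1.1667 L/s.
Equation of motion (constant flow): PIP = Vt/C + R·V̇ + PEEP.
Vt/C = PIP − R·V̇ − PEEP = 14 − 5.95 − 1 = 7.05 cmH2O.
Vt = C × 7.05 = 80.7 × 7.05 = 568.94 mL.

569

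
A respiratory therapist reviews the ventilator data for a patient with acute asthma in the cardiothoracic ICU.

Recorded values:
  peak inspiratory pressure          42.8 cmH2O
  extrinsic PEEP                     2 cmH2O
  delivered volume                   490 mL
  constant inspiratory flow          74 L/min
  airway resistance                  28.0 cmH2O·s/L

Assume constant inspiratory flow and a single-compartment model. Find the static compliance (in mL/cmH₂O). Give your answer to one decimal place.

Flow: 74 L/min ÷ 60 = 1.2333 L/s.
Equation of motion (constant flow): PIP = Vt/C + R·V̇ + PEEP.
Vt/C = PIP − R·V̇ − PEEP = 42.8 − 28.0×1.2333 − 2 = 42.8 − 34.532 − 2 = 6.268 cmH2O.
C = Vt / 6.268 = 490 / 6.268 = 78.175 mL/cmH2O.

78.2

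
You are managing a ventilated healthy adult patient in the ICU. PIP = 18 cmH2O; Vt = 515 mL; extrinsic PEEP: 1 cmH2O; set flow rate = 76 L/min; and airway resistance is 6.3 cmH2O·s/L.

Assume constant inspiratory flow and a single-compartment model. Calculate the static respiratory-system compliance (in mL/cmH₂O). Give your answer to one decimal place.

Flow: 76 L/min ÷ 60 = 1.2667 L/s.
Equation of motion (constant flow): PIP = Vt/C + R·V̇ + PEEP.
Vt/C = PIP − R·V̇ − PEEP = 18 − 6.3×1.2667 − 1 = 18 − 7.98 − 1 = 9.02 cmH2O.
C = Vt / 9.02 = 515 / 9.02 = 57.095 mL/cmH2O.

57.1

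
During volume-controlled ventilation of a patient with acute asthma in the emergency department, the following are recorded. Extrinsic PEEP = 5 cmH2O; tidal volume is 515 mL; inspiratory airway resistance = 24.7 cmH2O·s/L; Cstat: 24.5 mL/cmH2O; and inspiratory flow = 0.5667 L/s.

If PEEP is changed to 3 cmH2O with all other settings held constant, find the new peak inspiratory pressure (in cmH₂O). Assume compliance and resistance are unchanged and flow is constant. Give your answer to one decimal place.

38.0

PIP = Vt/C + R·V̇ + PEEP (constant-flow equation of motion).
Only the baseline term changes: ΔPIP = ΔPEEP = 3 − 5 = -2.0 cmH2O.
Original PIP = 515/24.5 + 24.7×0.5667 + 5 = 40.018 cmH2O; new PIP = 40.018 + (-2.0) = 38.018 cmH2O.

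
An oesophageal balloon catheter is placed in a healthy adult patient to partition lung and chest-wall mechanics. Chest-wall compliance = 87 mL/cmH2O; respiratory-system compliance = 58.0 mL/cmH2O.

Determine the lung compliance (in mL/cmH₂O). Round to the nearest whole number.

1/CL = 1/Crs − 1/Ccw.
1/CL = 1/58.0 − 1/87 = 0.005747.
CL = 174.0 mL/cmH2O.

174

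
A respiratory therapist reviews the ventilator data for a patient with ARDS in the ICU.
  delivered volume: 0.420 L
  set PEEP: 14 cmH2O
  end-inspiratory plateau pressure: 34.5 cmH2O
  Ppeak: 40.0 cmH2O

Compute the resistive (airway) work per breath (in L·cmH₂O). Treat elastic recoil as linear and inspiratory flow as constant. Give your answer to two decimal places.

2.31

With constant inspiratory flow the resistive pressure is constant at PIP − Pplat = 40.0 − 34.5 = 5.5 cmH2O, so resistive work = 5.5 × 0.420 = 2.31 L·cmH2O.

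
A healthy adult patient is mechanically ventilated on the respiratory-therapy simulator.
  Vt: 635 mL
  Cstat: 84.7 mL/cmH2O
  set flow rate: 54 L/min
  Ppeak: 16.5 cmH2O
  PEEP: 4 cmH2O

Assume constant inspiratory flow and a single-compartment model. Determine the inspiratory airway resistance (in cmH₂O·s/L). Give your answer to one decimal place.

5.6

Flow: 54 L/min ÷ 60 = 0.9 L/s.
Equation of motion (constant flow): PIP = Vt/C + R·V̇ + PEEP.
R·V̇ = PIP − Vt/C − PEEP = 16.5 − 635/84.7 − 4 = 16.5 − 7.497 − 4 = 5.003 cmH2O.
R = 5.003 / 0.9 = 5.559 cmH2O·s/L.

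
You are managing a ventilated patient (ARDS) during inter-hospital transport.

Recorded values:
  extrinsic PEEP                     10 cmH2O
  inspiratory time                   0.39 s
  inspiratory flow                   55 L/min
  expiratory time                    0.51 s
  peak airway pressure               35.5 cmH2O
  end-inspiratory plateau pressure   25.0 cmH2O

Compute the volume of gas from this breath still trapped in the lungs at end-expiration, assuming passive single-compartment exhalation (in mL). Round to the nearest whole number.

55

Flow: 55 L/min ÷ 60 = 0.9167 L/s.
Vt = flow × Ti = 0.9167 L/s × 0.39 s × 1000 mL/L = 357.51 mL.
R = (PIP − Pplat)/V̇ = (35.5 − 25.0) / 0.9167 = 10.5/0.9167 = 11.454 cmH2O·s/L.
C = Vt/(Pplat − PEEP) = 357.51 / (25.0 − 10) = 357.51/15.0 = 23.834 mL/cmH2O.
τ = R × C = 11.454 × 0.02383 L/cmH2O = 0.2729 s.
Fraction remaining = e^(−Te/τ) = e^(−0.51/0.2729) = 0.1543.
Trapped volume = 357.51 × 0.1543 = 55.164 mL.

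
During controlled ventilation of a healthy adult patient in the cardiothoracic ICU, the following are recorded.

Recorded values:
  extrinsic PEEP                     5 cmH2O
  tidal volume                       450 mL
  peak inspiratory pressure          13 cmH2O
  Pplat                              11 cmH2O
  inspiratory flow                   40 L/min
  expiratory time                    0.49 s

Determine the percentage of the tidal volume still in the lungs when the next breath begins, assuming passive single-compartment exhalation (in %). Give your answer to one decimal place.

11.3

Flow: 40 L/min ÷ 60 = 0.6667 L/s.
R = (PIP − Pplat)/V̇ = (13 − 11) / 0.6667 = 2.0/0.6667 = 3.0 cmH2O·s/L.
C = Vt/(Pplat − PEEP) = 450.0 / (11 − 5) = 450.0/6.0 = 75.0 mL/cmH2O.
τ = R × C = 3.0 × 0.075 L/cmH2O = 0.225 s.
Fraction remaining at end-expiration = e^(−Te/τ) = e^(−0.49/0.225) = 0.1133 → 11.33%.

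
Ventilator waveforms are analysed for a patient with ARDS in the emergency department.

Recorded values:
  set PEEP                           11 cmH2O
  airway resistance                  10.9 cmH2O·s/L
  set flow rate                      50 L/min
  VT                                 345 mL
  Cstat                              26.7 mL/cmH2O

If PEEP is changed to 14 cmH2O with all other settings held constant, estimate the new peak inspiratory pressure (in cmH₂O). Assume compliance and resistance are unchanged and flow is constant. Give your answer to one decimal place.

Flow: 50 L/min ÷ 60 = 0.8333 L/s.
PIP = Vt/C + R·V̇ + PEEP (constant-flow equation of motion).
Only the baseline term changes: ΔPIP = ΔPEEP = 14 − 11 = 3.0 cmH2O.
Original PIP = 345/26.7 + 10.9×0.8333 + 11 = 33.004 cmH2O; new PIP = 33.004 + (3.0) = 36.004 cmH2O.

36.0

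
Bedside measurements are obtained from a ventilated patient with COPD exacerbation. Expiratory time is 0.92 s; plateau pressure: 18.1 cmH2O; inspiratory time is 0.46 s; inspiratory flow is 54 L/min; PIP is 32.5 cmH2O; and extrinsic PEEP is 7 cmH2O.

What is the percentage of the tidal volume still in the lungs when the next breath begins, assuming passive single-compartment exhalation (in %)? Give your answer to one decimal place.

21.4

Flow: 54 L/min ÷ 60 = 0.9 L/s.
Vt = flow × Ti = 0.9 L/s × 0.46 s × 1000 mL/L = 414.0 mL.
R = (PIP − Pplat)/V̇ = (32.5 − 18.1) / 0.9 = 14.4/0.9 = 16.0 cmH2O·s/L.
C = Vt/(Pplat − PEEP) = 414.0 / (18.1 − 7) = 414.0/11.1 = 37.297 mL/cmH2O.
τ = R × C = 16.0 × 0.0373 L/cmH2O = 0.5968 s.
Fraction remaining at end-expiration = e^(−Te/τ) = e^(−0.92/0.5968) = 0.214 → 21.4%.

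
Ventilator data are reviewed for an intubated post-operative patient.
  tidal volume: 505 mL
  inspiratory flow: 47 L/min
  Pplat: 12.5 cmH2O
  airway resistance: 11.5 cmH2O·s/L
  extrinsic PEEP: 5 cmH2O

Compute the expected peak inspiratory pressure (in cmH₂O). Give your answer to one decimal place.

21.5

Flow: 47 L/min ÷ 60 = 0.7833 L/s.
PIP = Pplat + Raw × flow = 12.5 + 11.5 × 0.7833 = 12.5 + 9.008 = 21.508 cmH2O.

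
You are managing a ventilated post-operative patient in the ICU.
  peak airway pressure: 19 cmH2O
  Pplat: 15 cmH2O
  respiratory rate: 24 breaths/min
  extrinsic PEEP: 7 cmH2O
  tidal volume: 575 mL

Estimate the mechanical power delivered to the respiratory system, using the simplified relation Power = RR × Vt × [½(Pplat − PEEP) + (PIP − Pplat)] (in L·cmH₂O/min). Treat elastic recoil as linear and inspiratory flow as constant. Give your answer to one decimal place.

Per-breath work = Vt × [½(Pplat−PEEP) + (PIP−Pplat)] = 0.575 × [0.5×8.0 + 4.0] = 0.575 × 8.0 = 4.6 L·cmH2O.
Power = 24 × 4.6 = 110.4 L·cmH2O/min.

110.4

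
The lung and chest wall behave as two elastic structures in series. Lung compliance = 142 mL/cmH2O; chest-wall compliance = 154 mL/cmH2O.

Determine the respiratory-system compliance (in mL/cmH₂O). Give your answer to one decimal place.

73.9

Lung and chest wall are elastances in series: 1/Crs = 1/CL + 1/Ccw.
1/Crs = 1/142 + 1/154 = 0.01354.
Crs = 73.855 mL/cmH2O.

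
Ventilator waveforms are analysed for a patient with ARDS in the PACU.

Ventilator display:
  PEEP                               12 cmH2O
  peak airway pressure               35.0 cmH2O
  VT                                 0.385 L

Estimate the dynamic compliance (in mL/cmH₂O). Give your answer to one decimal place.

Dynamic compliance = Vt / (PIP − PEEP) = 385 / (35.0 − 12) = 385 / 23.0 = 16.739 mL/cmH2O.

16.7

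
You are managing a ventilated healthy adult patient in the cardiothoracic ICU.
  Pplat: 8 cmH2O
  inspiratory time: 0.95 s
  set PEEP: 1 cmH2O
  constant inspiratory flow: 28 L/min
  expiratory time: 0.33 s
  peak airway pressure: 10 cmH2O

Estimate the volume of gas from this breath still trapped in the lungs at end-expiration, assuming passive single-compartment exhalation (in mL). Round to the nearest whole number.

Flow: 28 L/min ÷ 60 = 0.4667 L/s.
Vt = flow × Ti = 0.4667 L/s × 0.95 s × 1000 mL/L = 443.37 mL.
R = (PIP − Pplat)/V̇ = (10 − 8) / 0.4667 = 2.0/0.4667 = 4.285 cmH2O·s/L.
C = Vt/(Pplat − PEEP) = 443.37 / (8 − 1) = 443.37/7.0 = 63.339 mL/cmH2O.
τ = R × C = 4.285 × 0.06334 L/cmH2O = 0.2714 s.
Fraction remaining = e^(−Te/τ) = e^(−0.33/0.2714) = 0.2964.
Trapped volume = 443.37 × 0.2964 = 131.41 mL.

131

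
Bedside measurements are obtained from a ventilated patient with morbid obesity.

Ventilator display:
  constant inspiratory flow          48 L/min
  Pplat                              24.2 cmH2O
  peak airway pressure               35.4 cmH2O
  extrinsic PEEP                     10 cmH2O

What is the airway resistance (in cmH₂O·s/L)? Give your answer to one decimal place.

Flow: 48 L/min ÷ 60 = 0.8 L/s.
Raw = (PIP − Pplat) / flow = (35.4 − 24.2) / 0.8 = 11.2 / 0.8 = 14.0 cmH2O·s/L.

14.0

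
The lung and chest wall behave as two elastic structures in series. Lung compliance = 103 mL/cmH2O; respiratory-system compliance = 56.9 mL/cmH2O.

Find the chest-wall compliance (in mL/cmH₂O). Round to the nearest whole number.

127

1/Ccw = 1/Crs − 1/CL.
1/Ccw = 1/56.9 − 1/103 = 0.007866.
Ccw = 127.13 mL/cmH2O.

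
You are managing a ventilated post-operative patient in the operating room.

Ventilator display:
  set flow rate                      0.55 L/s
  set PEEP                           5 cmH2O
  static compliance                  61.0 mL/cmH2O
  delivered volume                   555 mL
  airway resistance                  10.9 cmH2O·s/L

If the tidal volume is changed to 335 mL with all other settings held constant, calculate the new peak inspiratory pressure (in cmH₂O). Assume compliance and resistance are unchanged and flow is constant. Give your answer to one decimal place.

16.5

PIP = Vt/C + R·V̇ + PEEP (constant-flow equation of motion).
Only the elastic term changes: ΔPIP = ΔVt / C = (335 − 555) / 61.0 = -3.607 cmH2O.
Original PIP = 555/61.0 + 10.9×0.55 + 5 = 20.093 cmH2O; new PIP = 20.093 + (-3.607) = 16.486 cmH2O.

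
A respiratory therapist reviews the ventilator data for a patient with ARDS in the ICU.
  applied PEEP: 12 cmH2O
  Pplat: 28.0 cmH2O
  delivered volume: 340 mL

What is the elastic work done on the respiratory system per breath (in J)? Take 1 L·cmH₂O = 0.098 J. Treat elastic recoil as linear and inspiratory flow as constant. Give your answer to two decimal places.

Elastic work ≈ ½ × (Pplat − PEEP) × Vt = 0.5 × (28.0 − 12) × 0.340 L = 0.5 × 16.0 × 0.340 = 2.72 L·cmH2O.
× 0.098 J/(L·cmH2O) → 0.2666 J.

0.27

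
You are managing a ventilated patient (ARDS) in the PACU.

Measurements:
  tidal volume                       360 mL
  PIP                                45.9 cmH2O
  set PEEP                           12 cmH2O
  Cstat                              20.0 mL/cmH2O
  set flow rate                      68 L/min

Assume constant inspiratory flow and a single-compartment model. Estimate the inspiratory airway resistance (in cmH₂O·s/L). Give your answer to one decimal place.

Flow: 68 L/min ÷ 60 = 1.1333 L/s.
Equation of motion (constant flow): PIP = Vt/C + R·V̇ + PEEP.
R·V̇ = PIP − Vt/C − PEEP = 45.9 − 360/20.0 − 12 = 45.9 − 18.0 − 12 = 15.9 cmH2O.
R = 15.9 / 1.1333 = 14.03 cmH2O·s/L.

14.0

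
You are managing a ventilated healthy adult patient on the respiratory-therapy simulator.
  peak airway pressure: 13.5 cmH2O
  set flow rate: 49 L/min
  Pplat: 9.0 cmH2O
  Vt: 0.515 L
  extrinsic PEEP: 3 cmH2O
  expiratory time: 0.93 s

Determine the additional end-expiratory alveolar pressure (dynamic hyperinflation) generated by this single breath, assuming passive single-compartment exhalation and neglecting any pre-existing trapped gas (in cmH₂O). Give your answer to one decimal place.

0.8

Flow: 49 L/min ÷ 60 = 0.8167 L/s.
R = (PIP − Pplat)/V̇ = (13.5 − 9.0) / 0.8167 = 4.5/0.8167 = 5.51 cmH2O·s/L.
C = Vt/(Pplat − PEEP) = 515.0 / (9.0 − 3) = 515.0/6.0 = 85.833 mL/cmH2O.
τ = R × C = 5.51 × 0.08583 L/cmH2O = 0.4729 s.
Fraction remaining = e^(−Te/τ) = e^(−0.93/0.4729) = 0.1399; trapped volume = 515.0 × 0.1399 = 72.049 mL.
Additional alveolar pressure from trapping ≈ V_trapped / C = 72.049 / 85.833 = 0.8394 cmH2O.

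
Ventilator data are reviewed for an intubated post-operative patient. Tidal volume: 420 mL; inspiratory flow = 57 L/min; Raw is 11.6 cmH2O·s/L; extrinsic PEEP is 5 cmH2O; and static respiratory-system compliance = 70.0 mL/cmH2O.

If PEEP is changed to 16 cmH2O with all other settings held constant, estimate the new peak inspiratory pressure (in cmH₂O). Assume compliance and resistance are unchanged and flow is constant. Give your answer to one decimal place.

Flow: 57 L/min ÷ 60 = 0.95 L/s.
PIP = Vt/C + R·V̇ + PEEP (constant-flow equation of motion).
Only the baseline term changes: ΔPIP = ΔPEEP = 16 − 5 = 11.0 cmH2O.
Original PIP = 420/70.0 + 11.6×0.95 + 5 = 22.02 cmH2O; new PIP = 22.02 + (11.0) = 33.02 cmH2O.

33.0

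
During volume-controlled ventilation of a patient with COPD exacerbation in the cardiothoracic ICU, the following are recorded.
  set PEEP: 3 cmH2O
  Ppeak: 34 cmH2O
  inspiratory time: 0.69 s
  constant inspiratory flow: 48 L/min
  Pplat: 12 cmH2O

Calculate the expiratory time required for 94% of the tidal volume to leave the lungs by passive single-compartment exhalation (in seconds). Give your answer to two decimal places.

4.75

Flow: 48 L/min ÷ 60 = 0.8 L/s.
Vt = flow × Ti = 0.8 L/s × 0.69 s × 1000 mL/L = 552.0 mL.
R = (PIP − Pplat)/V̇ = (34 − 12) / 0.8 = 22.0/0.8 = 27.5 cmH2O·s/L.
C = Vt/(Pplat − PEEP) = 552.0 / (12 − 3) = 552.0/9.0 = 61.333 mL/cmH2O.
τ = R × C = 27.5 × 0.06133 L/cmH2O = 1.687 s.
t = −τ·ln(1 − 0.94) = −1.687·ln(0.06) = 4.746 s.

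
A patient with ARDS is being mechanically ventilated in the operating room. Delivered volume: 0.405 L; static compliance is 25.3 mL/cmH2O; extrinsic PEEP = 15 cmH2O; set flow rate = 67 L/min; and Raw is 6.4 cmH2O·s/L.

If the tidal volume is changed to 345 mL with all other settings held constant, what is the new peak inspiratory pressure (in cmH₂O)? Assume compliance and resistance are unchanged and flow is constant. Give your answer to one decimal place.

35.8

Flow: 67 L/min ÷ 60 = 1.1167 L/s.
PIP = Vt/C + R·V̇ + PEEP (constant-flow equation of motion).
Only the elastic term changes: ΔPIP = ΔVt / C = (345 − 405) / 25.3 = -2.372 cmH2O.
Original PIP = 405/25.3 + 6.4×1.1167 + 15 = 38.155 cmH2O; new PIP = 38.155 + (-2.372) = 35.783 cmH2O.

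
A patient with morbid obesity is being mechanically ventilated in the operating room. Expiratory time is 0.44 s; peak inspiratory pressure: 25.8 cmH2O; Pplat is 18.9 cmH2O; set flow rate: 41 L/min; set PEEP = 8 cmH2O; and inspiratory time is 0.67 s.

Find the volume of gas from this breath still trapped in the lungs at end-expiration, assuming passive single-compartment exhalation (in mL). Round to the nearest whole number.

162

Flow: 41 L/min ÷ 60 = 0.6833 L/s.
Vt = flow × Ti = 0.6833 L/s × 0.67 s × 1000 mL/L = 457.81 mL.
R = (PIP − Pplat)/V̇ = (25.8 − 18.9) / 0.6833 = 6.9/0.6833 = 10.098 cmH2O·s/L.
C = Vt/(Pplat − PEEP) = 457.81 / (18.9 − 8) = 457.81/10.9 = 42.001 mL/cmH2O.
τ = R × C = 10.098 × 0.042 L/cmH2O = 0.4241 s.
Fraction remaining = e^(−Te/τ) = e^(−0.44/0.4241) = 0.3543.
Trapped volume = 457.81 × 0.3543 = 162.2 mL.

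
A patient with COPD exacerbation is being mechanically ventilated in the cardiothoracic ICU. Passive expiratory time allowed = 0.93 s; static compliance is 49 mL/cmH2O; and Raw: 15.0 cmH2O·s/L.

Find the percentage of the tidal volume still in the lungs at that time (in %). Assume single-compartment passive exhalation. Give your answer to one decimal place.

τ = R × C = 15.0 × 49 mL/cmH2O = 15.0 × 0.049 L/cmH2O = 0.735 s.
Passive exhalation: V(t)/V₀ = e^(−t/τ) = e^(−0.93/0.735) = 0.2822.
Fraction remaining = 0.2822 → 28.22%.

28.2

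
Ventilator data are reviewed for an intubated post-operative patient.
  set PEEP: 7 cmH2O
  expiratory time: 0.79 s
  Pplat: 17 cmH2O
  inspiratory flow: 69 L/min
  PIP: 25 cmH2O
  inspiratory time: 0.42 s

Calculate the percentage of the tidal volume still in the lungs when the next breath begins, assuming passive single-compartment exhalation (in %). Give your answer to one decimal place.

Flow: 69 L/min ÷ 60 = 1.15 L/s.
Vt = flow × Ti = 1.15 L/s × 0.42 s × 1000 mL/L = 483.0 mL.
R = (PIP − Pplat)/V̇ = (25 − 17) / 1.15 = 8.0/1.15 = 6.957 cmH2O·s/L.
C = Vt/(Pplat − PEEP) = 483.0 / (17 − 7) = 483.0/10.0 = 48.3 mL/cmH2O.
τ = R × C = 6.957 × 0.0483 L/cmH2O = 0.336 s.
Fraction remaining at end-expiration = e^(−Te/τ) = e^(−0.79/0.336) = 0.09526 → 9.526%.

9.5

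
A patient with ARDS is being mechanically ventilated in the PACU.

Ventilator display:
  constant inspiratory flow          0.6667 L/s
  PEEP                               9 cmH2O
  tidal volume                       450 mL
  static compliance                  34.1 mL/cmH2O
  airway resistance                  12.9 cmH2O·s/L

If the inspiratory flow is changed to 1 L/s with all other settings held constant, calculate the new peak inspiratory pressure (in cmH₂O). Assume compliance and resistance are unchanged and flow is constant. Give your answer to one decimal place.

PIP = Vt/C + R·V̇ + PEEP (constant-flow equation of motion).
Only the resistive term changes: ΔPIP = R × ΔV̇ = 12.9 × (1 − 0.6667) = 12.9 × 0.3333 = 4.3 cmH2O.
Original PIP = 450/34.1 + 12.9×0.6667 + 9 = 30.797 cmH2O; new PIP = 30.797 + (4.3) = 35.097 cmH2O.

35.1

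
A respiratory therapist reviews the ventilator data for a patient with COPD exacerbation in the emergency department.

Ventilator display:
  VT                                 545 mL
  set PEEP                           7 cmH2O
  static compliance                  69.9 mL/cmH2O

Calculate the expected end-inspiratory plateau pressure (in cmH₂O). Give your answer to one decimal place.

14.8

Pplat = PEEP + Vt / Cstat = 7 + 545 / 69.9 = 7 + 7.797 = 14.797 cmH2O.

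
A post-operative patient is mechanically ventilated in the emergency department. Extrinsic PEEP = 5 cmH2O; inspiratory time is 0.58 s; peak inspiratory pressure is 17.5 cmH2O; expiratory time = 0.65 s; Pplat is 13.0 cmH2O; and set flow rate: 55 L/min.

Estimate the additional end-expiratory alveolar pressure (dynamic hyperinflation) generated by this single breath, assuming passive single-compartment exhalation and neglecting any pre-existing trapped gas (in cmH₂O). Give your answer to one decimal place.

1.1

Flow: 55 L/min ÷ 60 = 0.9167 L/s.
Vt = flow × Ti = 0.9167 L/s × 0.58 s × 1000 mL/L = 531.69 mL.
R = (PIP − Pplat)/V̇ = (17.5 − 13.0) / 0.9167 = 4.5/0.9167 = 4.909 cmH2O·s/L.
C = Vt/(Pplat − PEEP) = 531.69 / (13.0 − 5) = 531.69/8.0 = 66.461 mL/cmH2O.
τ = R × C = 4.909 × 0.06646 L/cmH2O = 0.3263 s.
Fraction remaining = e^(−Te/τ) = e^(−0.65/0.3263) = 0.1364; trapped volume = 531.69 × 0.1364 = 72.523 mL.
Additional alveolar pressure from trapping ≈ V_trapped / C = 72.523 / 66.461 = 1.091 cmH2O.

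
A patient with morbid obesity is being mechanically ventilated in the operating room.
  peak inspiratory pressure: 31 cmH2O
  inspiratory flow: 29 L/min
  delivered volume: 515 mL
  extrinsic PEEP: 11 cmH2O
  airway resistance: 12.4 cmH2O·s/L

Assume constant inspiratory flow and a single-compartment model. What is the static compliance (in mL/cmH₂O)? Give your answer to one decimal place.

Flow: 29 L/min ÷ 60 = 0.4833 L/s.
Equation of motion (constant flow): PIP = Vt/C + R·V̇ + PEEP.
Vt/C = PIP − R·V̇ − PEEP = 31 − 12.4×0.4833 − 11 = 31 − 5.993 − 11 = 14.007 cmH2O.
C = Vt / 14.007 = 515 / 14.007 = 36.767 mL/cmH2O.

36.8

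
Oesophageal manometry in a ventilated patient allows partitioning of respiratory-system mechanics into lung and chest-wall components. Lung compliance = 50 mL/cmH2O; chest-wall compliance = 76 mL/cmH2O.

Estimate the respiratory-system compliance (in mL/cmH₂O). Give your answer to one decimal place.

30.2

Lung and chest wall are elastances in series: 1/Crs = 1/CL + 1/Ccw.
1/Crs = 1/50 + 1/76 = 0.03316.
Crs = 30.157 mL/cmH2O.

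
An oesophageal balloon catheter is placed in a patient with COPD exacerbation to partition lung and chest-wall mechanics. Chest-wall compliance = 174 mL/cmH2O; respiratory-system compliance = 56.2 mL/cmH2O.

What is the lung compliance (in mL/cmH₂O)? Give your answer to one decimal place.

83.0

1/CL = 1/Crs − 1/Ccw.
1/CL = 1/56.2 − 1/174 = 0.01205.
CL = 82.988 mL/cmH2O.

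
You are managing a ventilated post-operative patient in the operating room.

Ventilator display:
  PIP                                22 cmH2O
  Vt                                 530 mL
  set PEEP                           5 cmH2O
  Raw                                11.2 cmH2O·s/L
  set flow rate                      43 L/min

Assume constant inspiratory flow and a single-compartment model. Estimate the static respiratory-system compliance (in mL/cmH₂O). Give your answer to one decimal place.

Flow: 43 L/min ÷ 60 = 0.7167 L/s.
Equation of motion (constant flow): PIP = Vt/C + R·V̇ + PEEP.
Vt/C = PIP − R·V̇ − PEEP = 22 − 11.2×0.7167 − 5 = 22 − 8.027 − 5 = 8.973 cmH2O.
C = Vt / 8.973 = 530 / 8.973 = 59.066 mL/cmH2O.

59.1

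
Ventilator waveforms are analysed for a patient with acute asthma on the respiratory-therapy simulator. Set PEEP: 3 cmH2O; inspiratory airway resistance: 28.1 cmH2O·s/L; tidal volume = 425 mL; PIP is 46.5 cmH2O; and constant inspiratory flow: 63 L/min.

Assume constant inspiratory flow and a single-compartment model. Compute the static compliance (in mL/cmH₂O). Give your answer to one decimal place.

Flow: 63 L/min ÷ 60 = 1.05 L/s.
Equation of motion (constant flow): PIP = Vt/C + R·V̇ + PEEP.
Vt/C = PIP − R·V̇ − PEEP = 46.5 − 28.1×1.05 − 3 = 46.5 − 29.505 − 3 = 13.995 cmH2O.
C = Vt / 13.995 = 425 / 13.995 = 30.368 mL/cmH2O.

30.4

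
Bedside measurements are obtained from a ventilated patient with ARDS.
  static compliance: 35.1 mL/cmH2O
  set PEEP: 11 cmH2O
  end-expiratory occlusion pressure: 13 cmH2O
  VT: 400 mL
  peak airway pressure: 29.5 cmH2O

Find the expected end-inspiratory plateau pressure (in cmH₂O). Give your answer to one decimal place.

End-expiratory occlusion gives total PEEP = 13 cmH2O (intrinsic PEEP = 13 − 11 = 2). Use total PEEP for the elastic gradient.
Pplat = PEEPtotal + Vt / Cstat = 13 + 400 / 35.1 = 13 + 11.396 = 24.396 cmH2O.

24.4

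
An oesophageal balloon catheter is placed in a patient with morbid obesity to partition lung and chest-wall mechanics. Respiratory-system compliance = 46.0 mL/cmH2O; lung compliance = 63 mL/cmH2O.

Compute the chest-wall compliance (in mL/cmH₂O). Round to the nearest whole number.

170

1/Ccw = 1/Crs − 1/CL.
1/Ccw = 1/46.0 − 1/63 = 0.005866.
Ccw = 170.47 mL/cmH2O.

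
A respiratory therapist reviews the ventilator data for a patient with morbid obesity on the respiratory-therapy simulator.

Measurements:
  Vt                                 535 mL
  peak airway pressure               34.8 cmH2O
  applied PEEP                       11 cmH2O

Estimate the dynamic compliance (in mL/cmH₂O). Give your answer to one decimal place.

22.5

Dynamic compliance = Vt / (PIP − PEEP) = 535 / (34.8 − 11) = 535 / 23.8 = 22.479 mL/cmH2O.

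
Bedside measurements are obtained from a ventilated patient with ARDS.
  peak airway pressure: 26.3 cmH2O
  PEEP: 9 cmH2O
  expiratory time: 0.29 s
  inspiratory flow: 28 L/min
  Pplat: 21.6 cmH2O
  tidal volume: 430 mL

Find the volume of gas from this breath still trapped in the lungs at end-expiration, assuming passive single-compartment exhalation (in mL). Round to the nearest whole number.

Flow: 28 L/min ÷ 60 = 0.4667 L/s.
R = (PIP − Pplat)/V̇ = (26.3 − 21.6) / 0.4667 = 4.7/0.4667 = 10.071 cmH2O·s/L.
C = Vt/(Pplat − PEEP) = 430.0 / (21.6 − 9) = 430.0/12.6 = 34.127 mL/cmH2O.
τ = R × C = 10.071 × 0.03413 L/cmH2O = 0.3437 s.
Fraction remaining = e^(−Te/τ) = e^(−0.29/0.3437) = 0.4301.
Trapped volume = 430.0 × 0.4301 = 184.94 mL.

185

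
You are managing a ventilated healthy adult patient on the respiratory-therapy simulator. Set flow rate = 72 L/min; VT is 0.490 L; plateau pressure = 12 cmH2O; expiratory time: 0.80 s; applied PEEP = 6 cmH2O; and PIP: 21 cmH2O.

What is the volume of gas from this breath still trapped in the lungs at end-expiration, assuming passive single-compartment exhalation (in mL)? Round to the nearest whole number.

133

Flow: 72 L/min ÷ 60 = 1.2 L/s.
R = (PIP − Pplat)/V̇ = (21 − 12) / 1.2 = 9.0/1.2 = 7.5 cmH2O·s/L.
C = Vt/(Pplat − PEEP) = 490.0 / (12 − 6) = 490.0/6.0 = 81.667 mL/cmH2O.
τ = R × C = 7.5 × 0.08167 L/cmH2O = 0.6125 s.
Fraction remaining = e^(−Te/τ) = e^(−0.80/0.6125) = 0.2709.
Trapped volume = 490.0 × 0.2709 = 132.74 mL.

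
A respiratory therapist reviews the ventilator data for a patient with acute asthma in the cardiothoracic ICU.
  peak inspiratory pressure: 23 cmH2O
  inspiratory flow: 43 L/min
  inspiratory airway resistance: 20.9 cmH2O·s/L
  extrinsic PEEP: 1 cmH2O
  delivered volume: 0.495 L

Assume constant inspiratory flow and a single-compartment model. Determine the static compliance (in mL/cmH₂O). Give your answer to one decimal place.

70.5

Flow: 43 L/min ÷ 60 = 0.7167 L/s.
Equation of motion (constant flow): PIP = Vt/C + R·V̇ + PEEP.
Vt/C = PIP − R·V̇ − PEEP = 23 − 20.9×0.7167 − 1 = 23 − 14.979 − 1 = 7.021 cmH2O.
C = Vt / 7.021 = 495 / 7.021 = 70.503 mL/cmH2O.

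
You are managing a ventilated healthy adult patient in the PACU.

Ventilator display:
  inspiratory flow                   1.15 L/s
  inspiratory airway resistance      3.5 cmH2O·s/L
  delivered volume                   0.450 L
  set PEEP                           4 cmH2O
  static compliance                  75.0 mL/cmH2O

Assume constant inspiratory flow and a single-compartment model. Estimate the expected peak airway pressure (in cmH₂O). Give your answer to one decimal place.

Equation of motion (constant flow): PIP = Vt/C + R·V̇ + PEEP.
PIP = 450/75.0 + 3.5×1.15 + 4 = 6.0 + 4.025 + 4 = 14.025 cmH2O.

14.0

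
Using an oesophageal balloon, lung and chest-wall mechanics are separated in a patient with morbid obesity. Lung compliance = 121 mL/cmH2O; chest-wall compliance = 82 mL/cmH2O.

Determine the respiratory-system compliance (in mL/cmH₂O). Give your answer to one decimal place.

Lung and chest wall are elastances in series: 1/Crs = 1/CL + 1/Ccw.
1/Crs = 1/121 + 1/82 = 0.02046.
Crs = 48.876 mL/cmH2O.

48.9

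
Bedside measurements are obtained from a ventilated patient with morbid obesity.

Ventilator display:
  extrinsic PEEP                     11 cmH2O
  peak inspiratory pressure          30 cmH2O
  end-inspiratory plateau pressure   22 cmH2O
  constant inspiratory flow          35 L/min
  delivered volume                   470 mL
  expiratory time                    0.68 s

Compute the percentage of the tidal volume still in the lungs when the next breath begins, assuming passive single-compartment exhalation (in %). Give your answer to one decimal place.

Flow: 35 L/min ÷ 60 = 0.5833 L/s.
R = (PIP − Pplat)/V̇ = (30 − 22) / 0.5833 = 8.0/0.5833 = 13.715 cmH2O·s/L.
C = Vt/(Pplat − PEEP) = 470.0 / (22 − 11) = 470.0/11.0 = 42.727 mL/cmH2O.
τ = R × C = 13.715 × 0.04273 L/cmH2O = 0.586 s.
Fraction remaining at end-expiration = e^(−Te/τ) = e^(−0.68/0.586) = 0.3134 → 31.34%.

31.3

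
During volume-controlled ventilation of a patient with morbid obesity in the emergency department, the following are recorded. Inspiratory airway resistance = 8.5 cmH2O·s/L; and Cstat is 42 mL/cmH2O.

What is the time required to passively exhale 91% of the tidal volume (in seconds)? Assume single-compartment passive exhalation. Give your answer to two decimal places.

τ = R × C = 8.5 × 42 mL/cmH2O = 8.5 × 0.042 L/cmH2O = 0.357 s.
Exhaled fraction f = 1 − e^(−t/τ) → t = −τ·ln(1 − f) = −0.357·ln(0.09) = 0.8596 s.

0.86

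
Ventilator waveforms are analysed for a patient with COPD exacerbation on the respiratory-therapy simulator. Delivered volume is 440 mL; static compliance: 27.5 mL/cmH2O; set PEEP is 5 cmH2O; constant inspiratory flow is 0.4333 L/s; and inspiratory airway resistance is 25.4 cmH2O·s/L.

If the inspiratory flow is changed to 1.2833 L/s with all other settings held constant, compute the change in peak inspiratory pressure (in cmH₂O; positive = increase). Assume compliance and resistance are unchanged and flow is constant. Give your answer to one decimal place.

PIP = Vt/C + R·V̇ + PEEP (constant-flow equation of motion).
Only the resistive term changes: ΔPIP = R × ΔV̇ = 25.4 × (1.2833 − 0.4333) = 25.4 × 0.85 = 21.59 cmH2O.

21.6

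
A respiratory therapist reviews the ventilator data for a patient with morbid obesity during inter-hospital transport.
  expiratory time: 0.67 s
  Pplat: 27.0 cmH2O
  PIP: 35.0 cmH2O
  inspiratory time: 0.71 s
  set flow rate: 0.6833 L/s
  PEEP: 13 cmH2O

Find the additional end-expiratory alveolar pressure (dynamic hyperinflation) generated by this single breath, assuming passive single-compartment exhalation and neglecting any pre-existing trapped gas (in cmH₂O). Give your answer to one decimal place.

2.7

Vt = flow × Ti = 0.6833 L/s × 0.71 s × 1000 mL/L = 485.14 mL.
R = (PIP − Pplat)/V̇ = (35.0 − 27.0) / 0.6833 = 8.0/0.6833 = 11.708 cmH2O·s/L.
C = Vt/(Pplat − PEEP) = 485.14 / (27.0 − 13) = 485.14/14.0 = 34.653 mL/cmH2O.
τ = R × C = 11.708 × 0.03465 L/cmH2O = 0.4057 s.
Fraction remaining = e^(−Te/τ) = e^(−0.67/0.4057) = 0.1918; trapped volume = 485.14 × 0.1918 = 93.05 mL.
Additional alveolar pressure from trapping ≈ V_trapped / C = 93.05 / 34.653 = 2.685 cmH2O.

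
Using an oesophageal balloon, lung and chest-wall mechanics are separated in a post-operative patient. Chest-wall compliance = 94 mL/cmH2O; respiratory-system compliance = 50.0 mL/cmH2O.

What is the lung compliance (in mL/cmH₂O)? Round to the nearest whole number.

107

1/CL = 1/Crs − 1/Ccw.
1/CL = 1/50.0 − 1/94 = 0.009362.
CL = 106.81 mL/cmH2O.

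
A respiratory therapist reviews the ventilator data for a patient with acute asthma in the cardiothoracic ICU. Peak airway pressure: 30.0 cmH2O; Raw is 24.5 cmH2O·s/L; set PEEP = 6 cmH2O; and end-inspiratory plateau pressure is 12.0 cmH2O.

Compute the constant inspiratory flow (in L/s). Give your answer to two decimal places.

flow = (PIP − Pplat) / Raw = 18.0 / 24.5 = 0.7347 L/s.

0.73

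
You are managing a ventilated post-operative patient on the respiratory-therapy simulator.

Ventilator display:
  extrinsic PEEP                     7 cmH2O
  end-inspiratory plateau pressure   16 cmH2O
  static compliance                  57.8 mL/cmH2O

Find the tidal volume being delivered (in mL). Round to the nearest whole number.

Vt = Cstat × (Pplat − PEEP) = 57.8 × (16 − 7) = 57.8 × 9.0 = 520.2 mL.

520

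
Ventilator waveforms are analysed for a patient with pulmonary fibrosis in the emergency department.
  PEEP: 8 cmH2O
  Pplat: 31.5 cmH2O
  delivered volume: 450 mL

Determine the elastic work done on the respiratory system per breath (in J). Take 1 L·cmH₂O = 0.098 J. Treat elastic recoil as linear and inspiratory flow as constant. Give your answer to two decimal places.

0.52

Elastic work ≈ ½ × (Pplat − PEEP) × Vt = 0.5 × (31.5 − 8) × 0.450 L = 0.5 × 23.5 × 0.450 = 5.288 L·cmH2O.
× 0.098 J/(L·cmH2O) → 0.5182 J.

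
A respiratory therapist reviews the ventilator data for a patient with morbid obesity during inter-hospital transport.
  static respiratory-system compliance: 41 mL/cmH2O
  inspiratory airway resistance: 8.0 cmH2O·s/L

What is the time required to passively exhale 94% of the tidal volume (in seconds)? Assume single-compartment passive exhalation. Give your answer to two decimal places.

0.92

τ = R × C = 8.0 × 41 mL/cmH2O = 8.0 × 0.041 L/cmH2O = 0.328 s.
Exhaled fraction f = 1 − e^(−t/τ) → t = −τ·ln(1 − f) = −0.328·ln(0.06) = 0.9228 s.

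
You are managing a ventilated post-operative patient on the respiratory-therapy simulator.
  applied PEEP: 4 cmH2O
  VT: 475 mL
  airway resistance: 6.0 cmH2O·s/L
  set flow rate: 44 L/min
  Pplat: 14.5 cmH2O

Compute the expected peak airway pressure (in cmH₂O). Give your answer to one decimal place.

18.9

Flow: 44 L/min ÷ 60 = 0.7333 L/s.
PIP = Pplat + Raw × flow = 14.5 + 6.0 × 0.7333 = 14.5 + 4.4 = 18.9 cmH2O.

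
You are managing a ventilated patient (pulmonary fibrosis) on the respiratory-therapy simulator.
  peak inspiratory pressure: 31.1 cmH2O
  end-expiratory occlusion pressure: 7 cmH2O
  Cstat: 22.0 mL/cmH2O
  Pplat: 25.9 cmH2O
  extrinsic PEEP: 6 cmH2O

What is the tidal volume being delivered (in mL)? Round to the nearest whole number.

416

End-expiratory occlusion gives total PEEP = 7 cmH2O (intrinsic PEEP = 7 − 6 = 1). Use total PEEP for the elastic gradient.
Vt = Cstat × (Pplat − PEEPtotal) = 22.0 × (25.9 − 7) = 22.0 × 18.9 = 415.8 mL.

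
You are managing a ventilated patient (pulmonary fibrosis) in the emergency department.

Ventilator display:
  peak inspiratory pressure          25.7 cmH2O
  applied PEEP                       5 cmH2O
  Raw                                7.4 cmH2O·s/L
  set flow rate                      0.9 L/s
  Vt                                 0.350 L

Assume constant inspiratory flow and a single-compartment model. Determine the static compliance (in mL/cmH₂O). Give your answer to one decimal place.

Equation of motion (constant flow): PIP = Vt/C + R·V̇ + PEEP.
Vt/C = PIP − R·V̇ − PEEP = 25.7 − 7.4×0.9 − 5 = 25.7 − 6.66 − 5 = 14.04 cmH2O.
C = Vt / 14.04 = 350 / 14.04 = 24.929 mL/cmH2O.

24.9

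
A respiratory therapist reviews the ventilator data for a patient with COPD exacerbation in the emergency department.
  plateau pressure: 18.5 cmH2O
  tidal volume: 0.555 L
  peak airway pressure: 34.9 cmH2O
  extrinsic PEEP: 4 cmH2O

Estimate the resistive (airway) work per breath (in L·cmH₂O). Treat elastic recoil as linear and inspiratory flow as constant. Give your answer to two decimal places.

9.10

With constant inspiratory flow the resistive pressure is constant at PIP − Pplat = 34.9 − 18.5 = 16.4 cmH2O, so resistive work = 16.4 × 0.555 = 9.102 L·cmH2O.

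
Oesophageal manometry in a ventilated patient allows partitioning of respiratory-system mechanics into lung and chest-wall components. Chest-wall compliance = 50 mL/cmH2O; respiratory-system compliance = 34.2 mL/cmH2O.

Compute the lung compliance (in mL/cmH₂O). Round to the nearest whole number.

108

1/CL = 1/Crs − 1/Ccw.
1/CL = 1/34.2 − 1/50 = 0.00924.
CL = 108.23 mL/cmH2O.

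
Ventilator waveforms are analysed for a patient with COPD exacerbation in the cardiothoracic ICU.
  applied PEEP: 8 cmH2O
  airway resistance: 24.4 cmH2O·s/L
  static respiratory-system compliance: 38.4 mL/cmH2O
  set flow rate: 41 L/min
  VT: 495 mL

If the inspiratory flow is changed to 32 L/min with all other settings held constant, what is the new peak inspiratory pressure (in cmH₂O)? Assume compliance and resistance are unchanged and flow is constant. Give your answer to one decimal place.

33.9

Flow: 41 L/min ÷ 60 = 0.6833 L/s.
New flow: 32 L/min ÷ 60 = 0.5333 L/s.
PIP = Vt/C + R·V̇ + PEEP (constant-flow equation of motion).
Only the resistive term changes: ΔPIP = R × ΔV̇ = 24.4 × (0.5333 − 0.6833) = 24.4 × -0.15 = -3.66 cmH2O.
Original PIP = 495/38.4 + 24.4×0.6833 + 8 = 37.563 cmH2O; new PIP = 37.563 + (-3.66) = 33.903 cmH2O.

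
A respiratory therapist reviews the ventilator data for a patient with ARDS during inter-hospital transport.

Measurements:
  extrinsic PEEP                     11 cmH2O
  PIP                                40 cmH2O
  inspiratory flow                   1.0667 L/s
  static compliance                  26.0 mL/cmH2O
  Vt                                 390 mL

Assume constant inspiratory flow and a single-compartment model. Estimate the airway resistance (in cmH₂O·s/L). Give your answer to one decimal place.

Equation of motion (constant flow): PIP = Vt/C + R·V̇ + PEEP.
R·V̇ = PIP − Vt/C − PEEP = 40 − 390/26.0 − 11 = 40 − 15.0 − 11 = 14.0 cmH2O.
R = 14.0 / 1.0667 = 13.125 cmH2O·s/L.

13.1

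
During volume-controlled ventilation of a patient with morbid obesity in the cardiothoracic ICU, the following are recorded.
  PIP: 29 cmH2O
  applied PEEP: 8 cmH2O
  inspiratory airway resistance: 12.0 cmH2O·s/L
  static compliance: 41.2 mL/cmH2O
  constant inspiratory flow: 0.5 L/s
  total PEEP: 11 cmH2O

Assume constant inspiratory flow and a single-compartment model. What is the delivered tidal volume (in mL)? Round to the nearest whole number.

494

Total PEEP = 11 cmH2O (set 8 + intrinsic 3); this is the baseline alveolar pressure.
Equation of motion (constant flow): PIP = Vt/C + R·V̇ + PEEP.
Vt/C = PIP − R·V̇ − PEEP = 29 − 6.0 − 11 = 12.0 cmH2O.
Vt = C × 12.0 = 41.2 × 12.0 = 494.4 mL.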